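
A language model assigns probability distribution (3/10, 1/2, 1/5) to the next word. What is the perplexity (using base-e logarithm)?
2.8001

Perplexity is e^H (or exp(H) for natural log).

First, H = -Σ p log p = 1.0297 nats
Perplexity = e^1.0297 = 2.8001

Interpretation: The model's uncertainty is equivalent to choosing uniformly among 2.8 options.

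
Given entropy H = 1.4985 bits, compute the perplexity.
2.8255

Perplexity is 2^H (or exp(H) for natural log).

H = 1.4985 bits
Perplexity = 2^1.4985 = 2.8255

Interpretation: The model's uncertainty is equivalent to choosing uniformly among 2.8 options.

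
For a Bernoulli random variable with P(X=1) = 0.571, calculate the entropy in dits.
0.2966 dits

The binary entropy function is:
H(p) = -p log(p) - (1-p) log(1-p)

H(0.571) = -0.571 × log_10(0.571) - 0.429 × log_10(0.429)
H(0.571) = 0.2966 dits

Note: Binary entropy is maximized at p=0.5 (H=1 bit) and minimized at p=0 or p=1 (H=0).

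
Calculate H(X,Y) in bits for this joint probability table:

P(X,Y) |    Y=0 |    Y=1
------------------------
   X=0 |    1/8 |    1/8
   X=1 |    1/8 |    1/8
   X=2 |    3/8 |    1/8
2.4056 bits

Joint entropy is H(X,Y) = -Σ_{x,y} p(x,y) log p(x,y).

Summing over all non-zero entries:
H(X,Y) = -[1/8·log_2(1/8) + 1/8·log_2(1/8) + 1/8·log_2(1/8) + 1/8·log_2(1/8) + 3/8·log_2(3/8) + 1/8·log_2(1/8)]
H(X,Y) = 2.4056 bits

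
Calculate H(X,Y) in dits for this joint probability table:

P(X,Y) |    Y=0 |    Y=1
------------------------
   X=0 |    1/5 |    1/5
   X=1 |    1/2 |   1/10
0.5301 dits

Joint entropy is H(X,Y) = -Σ_{x,y} p(x,y) log p(x,y).

Summing over all non-zero entries:
H(X,Y) = -[1/5·log_10(1/5) + 1/5·log_10(1/5) + 1/2·log_10(1/2) + 1/10·log_10(1/10)]
H(X,Y) = 0.5301 dits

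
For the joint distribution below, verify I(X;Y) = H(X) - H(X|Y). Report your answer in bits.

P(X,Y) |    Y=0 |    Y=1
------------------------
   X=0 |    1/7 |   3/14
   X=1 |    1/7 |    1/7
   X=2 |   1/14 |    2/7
I(X;Y) = 0.0500 bits

Mutual information has multiple equivalent forms:
- I(X;Y) = H(X) - H(X|Y)
- I(X;Y) = H(Y) - H(Y|X)
- I(X;Y) = H(X) + H(Y) - H(X,Y)

Computing all quantities:
H(X) = 1.5774, H(Y) = 0.9403, H(X,Y) = 2.4677
H(X|Y) = 1.5274, H(Y|X) = 0.8903

Verification:
H(X) - H(X|Y) = 1.5774 - 1.5274 = 0.0500
H(Y) - H(Y|X) = 0.9403 - 0.8903 = 0.0500
H(X) + H(Y) - H(X,Y) = 1.5774 + 0.9403 - 2.4677 = 0.0500

All forms give I(X;Y) = 0.0500 bits. ✓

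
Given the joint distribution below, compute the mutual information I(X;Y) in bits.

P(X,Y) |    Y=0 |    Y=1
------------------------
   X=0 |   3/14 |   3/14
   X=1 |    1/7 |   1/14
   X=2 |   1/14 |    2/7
0.1020 bits

Mutual information: I(X;Y) = H(X) + H(Y) - H(X,Y)

Marginals:
P(X) = (3/7, 3/14, 5/14), H(X) = 1.5306 bits
P(Y) = (3/7, 4/7), H(Y) = 0.9852 bits

Joint entropy: H(X,Y) = 2.4138 bits

I(X;Y) = 1.5306 + 0.9852 - 2.4138 = 0.1020 bits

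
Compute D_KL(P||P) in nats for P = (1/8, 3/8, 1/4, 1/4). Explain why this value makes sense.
0.0000 nats

KL divergence satisfies the Gibbs inequality: D_KL(P||Q) ≥ 0 for all distributions P, Q.

D_KL(P||Q) = Σ p(x) log(p(x)/q(x))
Each term is p(x) × log_e(p(x)/p(x)) = p(x) × log_e(1) = 0, so the sum is 0.
D_KL(P||Q) = 0.0000 nats

When P = Q, the KL divergence is exactly 0, as there is no 'divergence' between identical distributions.

This non-negativity is a fundamental property: relative entropy cannot be negative because it measures how different Q is from P.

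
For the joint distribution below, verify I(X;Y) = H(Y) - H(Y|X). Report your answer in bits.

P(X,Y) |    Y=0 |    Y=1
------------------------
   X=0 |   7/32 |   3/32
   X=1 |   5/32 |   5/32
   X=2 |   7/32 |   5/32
I(X;Y) = 0.0191 bits

Mutual information has multiple equivalent forms:
- I(X;Y) = H(X) - H(X|Y)
- I(X;Y) = H(Y) - H(Y|X)
- I(X;Y) = H(X) + H(Y) - H(X,Y)

Computing all quantities:
H(X) = 1.5794, H(Y) = 0.9745, H(X,Y) = 2.5348
H(X|Y) = 1.5603, H(Y|X) = 0.9554

Verification:
H(X) - H(X|Y) = 1.5794 - 1.5603 = 0.0191
H(Y) - H(Y|X) = 0.9745 - 0.9554 = 0.0191
H(X) + H(Y) - H(X,Y) = 1.5794 + 0.9745 - 2.5348 = 0.0191

All forms give I(X;Y) = 0.0191 bits. ✓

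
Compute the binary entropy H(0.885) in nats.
0.3568 nats

The binary entropy function is:
H(p) = -p log(p) - (1-p) log(1-p)

H(0.885) = -0.885 × log_e(0.885) - 0.115 × log_e(0.115)
H(0.885) = 0.3568 nats

Note: Binary entropy is maximized at p=0.5 (H=1 bit) and minimized at p=0 or p=1 (H=0).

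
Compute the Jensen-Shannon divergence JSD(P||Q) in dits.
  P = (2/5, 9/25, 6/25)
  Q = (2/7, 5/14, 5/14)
0.0046 dits

Jensen-Shannon divergence is:
JSD(P||Q) = 0.5 × D_KL(P||M) + 0.5 × D_KL(Q||M)
where M = 0.5 × (P + Q) is the mixture distribution.

M = 0.5 × (2/5, 9/25, 6/25) + 0.5 × (2/7, 5/14, 5/14) = (12/35, 0.358571, 0.298571)

D_KL(P||M) = 0.0046 dits
D_KL(Q||M) = 0.0045 dits

JSD(P||Q) = 0.5 × 0.0046 + 0.5 × 0.0045 = 0.0046 dits

Unlike KL divergence, JSD is symmetric and bounded: 0 ≤ JSD ≤ log(2).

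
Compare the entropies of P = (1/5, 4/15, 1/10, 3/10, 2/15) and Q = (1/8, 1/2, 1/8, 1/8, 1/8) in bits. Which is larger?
P

Computing entropies in bits:
H(P) = 2.2138
H(Q) = 2.0000

Distribution P has higher entropy.

Intuition: The distribution closer to uniform (more spread out) has higher entropy.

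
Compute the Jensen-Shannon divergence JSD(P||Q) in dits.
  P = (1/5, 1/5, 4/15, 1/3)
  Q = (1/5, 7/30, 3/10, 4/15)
0.0013 dits

Jensen-Shannon divergence is:
JSD(P||Q) = 0.5 × D_KL(P||M) + 0.5 × D_KL(Q||M)
where M = 0.5 × (P + Q) is the mixture distribution.

M = 0.5 × (1/5, 1/5, 4/15, 1/3) + 0.5 × (1/5, 7/30, 3/10, 4/15) = (1/5, 0.216667, 0.283333, 3/10)

D_KL(P||M) = 0.0013 dits
D_KL(Q||M) = 0.0013 dits

JSD(P||Q) = 0.5 × 0.0013 + 0.5 × 0.0013 = 0.0013 dits

Unlike KL divergence, JSD is symmetric and bounded: 0 ≤ JSD ≤ log(2).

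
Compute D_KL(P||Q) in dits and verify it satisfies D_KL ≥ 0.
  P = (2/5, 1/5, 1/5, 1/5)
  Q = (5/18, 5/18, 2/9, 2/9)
0.0165 dits

KL divergence satisfies the Gibbs inequality: D_KL(P||Q) ≥ 0 for all distributions P, Q.

D_KL(P||Q) = Σ p(x) log(p(x)/q(x))
Term by term:
  x=0: 2/5 × log_10[(2/5)/(5/18)] = 0.0633
  x=1: 1/5 × log_10[(1/5)/(5/18)] = -0.0285
  x=2: 1/5 × log_10[(1/5)/(2/9)] = -0.0092
  x=3: 1/5 × log_10[(1/5)/(2/9)] = -0.0092
D_KL(P||Q) = 0.0165 dits

D_KL(P||Q) = 0.0165 ≥ 0 ✓

This non-negativity is a fundamental property: relative entropy cannot be negative because it measures how different Q is from P.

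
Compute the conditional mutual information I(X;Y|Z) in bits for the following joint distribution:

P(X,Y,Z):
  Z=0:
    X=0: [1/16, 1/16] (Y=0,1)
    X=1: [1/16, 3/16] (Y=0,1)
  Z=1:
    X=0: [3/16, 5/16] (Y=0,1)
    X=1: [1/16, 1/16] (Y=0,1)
0.0212 bits

Conditional mutual information: I(X;Y|Z) = H(X|Z) + H(Y|Z) - H(X,Y|Z)

H(Z) = 0.9544
H(X,Z) = 1.7500 → H(X|Z) = 0.7956
H(Y,Z) = 1.9056 → H(Y|Z) = 0.9512
H(X,Y,Z) = 2.6800 → H(X,Y|Z) = 1.7256

I(X;Y|Z) = 0.7956 + 0.9512 - 1.7256 = 0.0212 bits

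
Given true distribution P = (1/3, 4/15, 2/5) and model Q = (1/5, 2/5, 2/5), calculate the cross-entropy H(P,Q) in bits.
1.6553 bits

Cross-entropy: H(P,Q) = -Σ p(x) log q(x)

Alternatively: H(P,Q) = H(P) + D_KL(P||Q)
H(P) = 1.5656 bits
D_KL(P||Q) = 0.0897 bits

H(P,Q) = 1.5656 + 0.0897 = 1.6553 bits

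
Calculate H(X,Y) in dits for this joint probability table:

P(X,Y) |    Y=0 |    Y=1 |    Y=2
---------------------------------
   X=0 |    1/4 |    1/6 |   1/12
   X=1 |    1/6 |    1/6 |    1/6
0.7592 dits

Joint entropy is H(X,Y) = -Σ_{x,y} p(x,y) log p(x,y).

Summing over all non-zero entries:
H(X,Y) = -[1/4·log_10(1/4) + 1/6·log_10(1/6) + 1/12·log_10(1/12) + 1/6·log_10(1/6) + 1/6·log_10(1/6) + 1/6·log_10(1/6)]
H(X,Y) = 0.7592 dits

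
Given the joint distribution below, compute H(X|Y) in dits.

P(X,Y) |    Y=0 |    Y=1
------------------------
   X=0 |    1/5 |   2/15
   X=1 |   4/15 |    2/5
0.2687 dits

Using the chain rule: H(X|Y) = H(X,Y) - H(Y)

First, compute H(X,Y) = 0.5687 dits

Marginal P(Y) = (7/15, 8/15)
H(Y) = 0.3001 dits

H(X|Y) = H(X,Y) - H(Y) = 0.5687 - 0.3001 = 0.2687 dits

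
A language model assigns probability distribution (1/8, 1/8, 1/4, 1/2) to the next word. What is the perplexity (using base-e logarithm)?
3.3636

Perplexity is e^H (or exp(H) for natural log).

First, H = -Σ p log p = 1.2130 nats
Perplexity = e^1.2130 = 3.3636

Interpretation: The model's uncertainty is equivalent to choosing uniformly among 3.4 options.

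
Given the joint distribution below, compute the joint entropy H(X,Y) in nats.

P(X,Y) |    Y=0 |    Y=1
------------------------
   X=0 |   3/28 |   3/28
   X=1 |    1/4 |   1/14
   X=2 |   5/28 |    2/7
1.6793 nats

Joint entropy is H(X,Y) = -Σ_{x,y} p(x,y) log p(x,y).

Summing over all non-zero entries:
H(X,Y) = -[3/28·log_e(3/28) + 3/28·log_e(3/28) + 1/4·log_e(1/4) + 1/14·log_e(1/14) + 5/28·log_e(5/28) + 2/7·log_e(2/7)]
H(X,Y) = 1.6793 nats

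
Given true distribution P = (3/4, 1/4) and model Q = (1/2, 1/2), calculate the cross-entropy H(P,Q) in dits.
0.3010 dits

Cross-entropy: H(P,Q) = -Σ p(x) log q(x)

Alternatively: H(P,Q) = H(P) + D_KL(P||Q)
H(P) = 0.2442 dits
D_KL(P||Q) = 0.0568 dits

H(P,Q) = 0.2442 + 0.0568 = 0.3010 dits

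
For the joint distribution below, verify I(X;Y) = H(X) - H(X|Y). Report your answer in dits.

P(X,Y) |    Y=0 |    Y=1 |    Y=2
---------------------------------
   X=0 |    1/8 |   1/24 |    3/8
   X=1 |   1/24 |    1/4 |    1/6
I(X;Y) = 0.0617 dits

Mutual information has multiple equivalent forms:
- I(X;Y) = H(X) - H(X|Y)
- I(X;Y) = H(Y) - H(Y|X)
- I(X;Y) = H(X) + H(Y) - H(X,Y)

Computing all quantities:
H(X) = 0.2995, H(Y) = 0.4300, H(X,Y) = 0.6678
H(X|Y) = 0.2379, H(Y|X) = 0.3683

Verification:
H(X) - H(X|Y) = 0.2995 - 0.2379 = 0.0617
H(Y) - H(Y|X) = 0.4300 - 0.3683 = 0.0617
H(X) + H(Y) - H(X,Y) = 0.2995 + 0.4300 - 0.6678 = 0.0617

All forms give I(X;Y) = 0.0617 dits. ✓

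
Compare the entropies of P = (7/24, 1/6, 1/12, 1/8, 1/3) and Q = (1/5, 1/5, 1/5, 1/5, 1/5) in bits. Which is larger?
Q

Computing entropies in bits:
H(P) = 2.1514
H(Q) = 2.3219

Distribution Q has higher entropy.

Intuition: The distribution closer to uniform (more spread out) has higher entropy.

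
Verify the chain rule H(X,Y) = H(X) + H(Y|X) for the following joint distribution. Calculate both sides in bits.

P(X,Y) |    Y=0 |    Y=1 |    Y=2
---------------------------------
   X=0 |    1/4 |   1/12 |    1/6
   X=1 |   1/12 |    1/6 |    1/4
H(X,Y) = 2.4591, H(X) = 1.0000, H(Y|X) = 1.4591 (all in bits)

Chain rule: H(X,Y) = H(X) + H(Y|X)

Left side — joint entropy directly:
H(X,Y) = -Σ p(x,y) log p(x,y) = 2.4591 bits

Right side — compute H(Y|X) from the conditional distributions:
P(X) = (1/2, 1/2), so H(X) = 1.0000 bits
H(Y|X) = Σ_x P(X=x) · H(Y|X=x):
  P(Y|X=0) = (1/2, 1/6, 1/3), H(Y|X=0) = 1.4591, weight P(X=0) = 1/2
  P(Y|X=1) = (1/6, 1/3, 1/2), H(Y|X=1) = 1.4591, weight P(X=1) = 1/2
H(Y|X) = 1.4591 bits

H(X) + H(Y|X) = 1.0000 + 1.4591 = 2.4591 bits

Both sides equal 2.4591 bits. ✓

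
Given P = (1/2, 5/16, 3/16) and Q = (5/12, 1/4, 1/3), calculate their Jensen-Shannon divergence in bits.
0.0202 bits

Jensen-Shannon divergence is:
JSD(P||Q) = 0.5 × D_KL(P||M) + 0.5 × D_KL(Q||M)
where M = 0.5 × (P + Q) is the mixture distribution.

M = 0.5 × (1/2, 5/16, 3/16) + 0.5 × (5/12, 1/4, 1/3) = (11/24, 9/32, 0.260417)

D_KL(P||M) = 0.0214 bits
D_KL(Q||M) = 0.0189 bits

JSD(P||Q) = 0.5 × 0.0214 + 0.5 × 0.0189 = 0.0202 bits

Unlike KL divergence, JSD is symmetric and bounded: 0 ≤ JSD ≤ log(2).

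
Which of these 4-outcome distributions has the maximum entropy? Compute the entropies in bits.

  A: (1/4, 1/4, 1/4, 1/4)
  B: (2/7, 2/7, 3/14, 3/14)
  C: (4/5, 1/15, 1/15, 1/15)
A

For a discrete distribution over n outcomes, entropy is maximized by the uniform distribution.

Computing entropies:
H(A) = 2.0000 bits
H(B) = 1.9852 bits
H(C) = 1.0389 bits

The uniform distribution (where all probabilities equal 1/4) achieves the maximum entropy of log_2(4) = 2.0000 bits.

Distribution A has the highest entropy.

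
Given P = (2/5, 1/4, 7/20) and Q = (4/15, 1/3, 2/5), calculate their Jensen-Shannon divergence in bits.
0.0152 bits

Jensen-Shannon divergence is:
JSD(P||Q) = 0.5 × D_KL(P||M) + 0.5 × D_KL(Q||M)
where M = 0.5 × (P + Q) is the mixture distribution.

M = 0.5 × (2/5, 1/4, 7/20) + 0.5 × (4/15, 1/3, 2/5) = (1/3, 7/24, 3/8)

D_KL(P||M) = 0.0148 bits
D_KL(Q||M) = 0.0156 bits

JSD(P||Q) = 0.5 × 0.0148 + 0.5 × 0.0156 = 0.0152 bits

Unlike KL divergence, JSD is symmetric and bounded: 0 ≤ JSD ≤ log(2).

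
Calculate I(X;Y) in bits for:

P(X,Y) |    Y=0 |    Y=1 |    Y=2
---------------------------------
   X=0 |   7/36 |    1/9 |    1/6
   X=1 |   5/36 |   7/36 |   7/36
0.0226 bits

Mutual information: I(X;Y) = H(X) + H(Y) - H(X,Y)

Marginals:
P(X) = (17/36, 19/36), H(X) = 0.9978 bits
P(Y) = (1/3, 11/36, 13/36), H(Y) = 1.5816 bits

Joint entropy: H(X,Y) = 2.5568 bits

I(X;Y) = 0.9978 + 1.5816 - 2.5568 = 0.0226 bits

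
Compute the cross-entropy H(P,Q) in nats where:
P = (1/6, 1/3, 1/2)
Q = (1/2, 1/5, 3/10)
1.2540 nats

Cross-entropy: H(P,Q) = -Σ p(x) log q(x)

Alternatively: H(P,Q) = H(P) + D_KL(P||Q)
H(P) = 1.0114 nats
D_KL(P||Q) = 0.2426 nats

H(P,Q) = 1.0114 + 0.2426 = 1.2540 nats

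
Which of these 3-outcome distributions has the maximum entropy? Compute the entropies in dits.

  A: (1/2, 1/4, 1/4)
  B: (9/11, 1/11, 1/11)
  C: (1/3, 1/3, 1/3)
C

For a discrete distribution over n outcomes, entropy is maximized by the uniform distribution.

Computing entropies:
H(A) = 0.4515 dits
H(B) = 0.2606 dits
H(C) = 0.4771 dits

The uniform distribution (where all probabilities equal 1/3) achieves the maximum entropy of log_10(3) = 0.4771 dits.

Distribution C has the highest entropy.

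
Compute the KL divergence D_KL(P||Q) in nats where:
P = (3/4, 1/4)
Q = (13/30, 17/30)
0.2068 nats

KL divergence: D_KL(P||Q) = Σ p(x) log(p(x)/q(x))

Computing term by term:
  x=0: 3/4 × log_e[(3/4)/(13/30)] = 3/4 × 0.5486 = 0.4114
  x=1: 1/4 × log_e[(1/4)/(17/30)] = 1/4 × -0.8183 = -0.2046

D_KL(P||Q) = 0.2068 nats

Note: KL divergence is always non-negative and equals 0 iff P = Q.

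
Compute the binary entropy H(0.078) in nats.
0.2739 nats

The binary entropy function is:
H(p) = -p log(p) - (1-p) log(1-p)

H(0.078) = -0.078 × log_e(0.078) - 0.922 × log_e(0.922)
H(0.078) = 0.2739 nats

Note: Binary entropy is maximized at p=0.5 (H=1 bit) and minimized at p=0 or p=1 (H=0).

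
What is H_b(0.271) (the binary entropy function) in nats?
0.5843 nats

The binary entropy function is:
H(p) = -p log(p) - (1-p) log(1-p)

H(0.271) = -0.271 × log_e(0.271) - 0.729 × log_e(0.729)
H(0.271) = 0.5843 nats

Note: Binary entropy is maximized at p=0.5 (H=1 bit) and minimized at p=0 or p=1 (H=0).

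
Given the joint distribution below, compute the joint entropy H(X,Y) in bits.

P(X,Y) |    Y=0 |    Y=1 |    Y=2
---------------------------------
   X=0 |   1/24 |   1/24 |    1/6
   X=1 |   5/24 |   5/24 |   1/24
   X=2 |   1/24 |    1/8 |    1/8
2.8879 bits

Joint entropy is H(X,Y) = -Σ_{x,y} p(x,y) log p(x,y).

Summing over all non-zero entries:
H(X,Y) = -[1/24·log_2(1/24) + 1/24·log_2(1/24) + 1/6·log_2(1/6) + 5/24·log_2(5/24) + 5/24·log_2(5/24) + 1/24·log_2(1/24) + 1/24·log_2(1/24) + 1/8·log_2(1/8) + 1/8·log_2(1/8)]
H(X,Y) = 2.8879 bits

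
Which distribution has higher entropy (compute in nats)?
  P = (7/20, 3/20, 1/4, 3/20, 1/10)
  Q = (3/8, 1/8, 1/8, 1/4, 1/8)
P

Computing entropies in nats:
H(P) = 1.5134
H(Q) = 1.4942

Distribution P has higher entropy.

Intuition: The distribution closer to uniform (more spread out) has higher entropy.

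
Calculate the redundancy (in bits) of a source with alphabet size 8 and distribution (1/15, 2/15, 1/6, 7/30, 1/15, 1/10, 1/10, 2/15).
0.1188 bits

Redundancy measures how far a source is from maximum entropy:
R = H_max - H(X)

Maximum entropy for 8 symbols: H_max = log_2(8) = 3.0000 bits
Actual entropy: H(X) = 2.8812 bits
Redundancy: R = 3.0000 - 2.8812 = 0.1188 bits

This redundancy represents potential for compression: the source could be compressed by 0.1188 bits per symbol.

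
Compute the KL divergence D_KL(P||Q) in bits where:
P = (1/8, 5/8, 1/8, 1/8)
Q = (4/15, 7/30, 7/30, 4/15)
0.5026 bits

KL divergence: D_KL(P||Q) = Σ p(x) log(p(x)/q(x))

Computing term by term:
  x=0: 1/8 × log_2[(1/8)/(4/15)] = 1/8 × -1.0931 = -0.1366
  x=1: 5/8 × log_2[(5/8)/(7/30)] = 5/8 × 1.4215 = 0.8884
  x=2: 1/8 × log_2[(1/8)/(7/30)] = 1/8 × -0.9005 = -0.1126
  x=3: 1/8 × log_2[(1/8)/(4/15)] = 1/8 × -1.0931 = -0.1366

D_KL(P||Q) = 0.5026 bits

Note: KL divergence is always non-negative and equals 0 iff P = Q.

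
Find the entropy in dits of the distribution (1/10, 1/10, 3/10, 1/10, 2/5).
0.6160 dits

Shannon entropy is H(X) = -Σ p(x) log p(x).

For P = (1/10, 1/10, 3/10, 1/10, 2/5):
H = -1/10 × log_10(1/10) -1/10 × log_10(1/10) -3/10 × log_10(3/10) -1/10 × log_10(1/10) -2/5 × log_10(2/5)
H = 0.6160 dits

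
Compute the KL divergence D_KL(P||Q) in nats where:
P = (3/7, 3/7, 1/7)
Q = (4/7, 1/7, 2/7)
0.2485 nats

KL divergence: D_KL(P||Q) = Σ p(x) log(p(x)/q(x))

Computing term by term:
  x=0: 3/7 × log_e[(3/7)/(4/7)] = 3/7 × -0.2877 = -0.1233
  x=1: 3/7 × log_e[(3/7)/(1/7)] = 3/7 × 1.0986 = 0.4708
  x=2: 1/7 × log_e[(1/7)/(2/7)] = 1/7 × -0.6931 = -0.0990

D_KL(P||Q) = 0.2485 nats

Note: KL divergence is always non-negative and equals 0 iff P = Q.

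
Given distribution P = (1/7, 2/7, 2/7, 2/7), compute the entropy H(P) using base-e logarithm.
1.3518 nats

Shannon entropy is H(X) = -Σ p(x) log p(x).

For P = (1/7, 2/7, 2/7, 2/7):
H = -1/7 × log_e(1/7) -2/7 × log_e(2/7) -2/7 × log_e(2/7) -2/7 × log_e(2/7)
H = 1.3518 nats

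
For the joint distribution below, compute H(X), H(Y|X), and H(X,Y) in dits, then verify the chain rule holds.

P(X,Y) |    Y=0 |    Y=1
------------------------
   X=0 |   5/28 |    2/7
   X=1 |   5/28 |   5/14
H(X,Y) = 0.5824, H(X) = 0.2999, H(Y|X) = 0.2824 (all in dits)

Chain rule: H(X,Y) = H(X) + H(Y|X)

Left side — joint entropy directly:
H(X,Y) = -Σ p(x,y) log p(x,y) = 0.5824 dits

Right side — compute H(Y|X) from the conditional distributions:
P(X) = (13/28, 15/28), so H(X) = 0.2999 dits
H(Y|X) = Σ_x P(X=x) · H(Y|X=x):
  P(Y|X=0) = (5/13, 8/13), H(Y|X=0) = 0.2894, weight P(X=0) = 13/28
  P(Y|X=1) = (1/3, 2/3), H(Y|X=1) = 0.2764, weight P(X=1) = 15/28
H(Y|X) = 0.2824 dits

H(X) + H(Y|X) = 0.2999 + 0.2824 = 0.5824 dits

Both sides equal 0.5824 dits. ✓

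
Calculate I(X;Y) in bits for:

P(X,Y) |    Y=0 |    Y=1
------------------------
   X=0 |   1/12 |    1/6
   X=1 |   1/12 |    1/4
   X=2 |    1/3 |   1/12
0.1992 bits

Mutual information: I(X;Y) = H(X) + H(Y) - H(X,Y)

Marginals:
P(X) = (1/4, 1/3, 5/12), H(X) = 1.5546 bits
P(Y) = (1/2, 1/2), H(Y) = 1.0000 bits

Joint entropy: H(X,Y) = 2.3554 bits

I(X;Y) = 1.5546 + 1.0000 - 2.3554 = 0.1992 bits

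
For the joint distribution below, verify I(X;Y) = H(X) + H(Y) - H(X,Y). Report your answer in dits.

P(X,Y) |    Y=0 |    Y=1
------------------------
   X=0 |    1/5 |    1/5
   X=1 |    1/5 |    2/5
I(X;Y) = 0.0060 dits

Mutual information has multiple equivalent forms:
- I(X;Y) = H(X) - H(X|Y)
- I(X;Y) = H(Y) - H(Y|X)
- I(X;Y) = H(X) + H(Y) - H(X,Y)

Computing all quantities:
H(X) = 0.2923, H(Y) = 0.2923, H(X,Y) = 0.5786
H(X|Y) = 0.2863, H(Y|X) = 0.2863

Verification:
H(X) - H(X|Y) = 0.2923 - 0.2863 = 0.0060
H(Y) - H(Y|X) = 0.2923 - 0.2863 = 0.0060
H(X) + H(Y) - H(X,Y) = 0.2923 + 0.2923 - 0.5786 = 0.0060

All forms give I(X;Y) = 0.0060 dits. ✓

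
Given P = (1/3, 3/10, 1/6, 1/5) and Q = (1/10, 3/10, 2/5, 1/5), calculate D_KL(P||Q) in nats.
0.2554 nats

KL divergence: D_KL(P||Q) = Σ p(x) log(p(x)/q(x))

Computing term by term:
  x=0: 1/3 × log_e[(1/3)/(1/10)] = 1/3 × 1.2040 = 0.4013
  x=1: 3/10 × log_e[(3/10)/(3/10)] = 3/10 × 0.0000 = 0.0000
  x=2: 1/6 × log_e[(1/6)/(2/5)] = 1/6 × -0.8755 = -0.1459
  x=3: 1/5 × log_e[(1/5)/(1/5)] = 1/5 × 0.0000 = 0.0000

D_KL(P||Q) = 0.2554 nats

Note: KL divergence is always non-negative and equals 0 iff P = Q.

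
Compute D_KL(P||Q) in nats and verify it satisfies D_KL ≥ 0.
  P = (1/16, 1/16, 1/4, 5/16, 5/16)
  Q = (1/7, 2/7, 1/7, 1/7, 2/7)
0.2659 nats

KL divergence satisfies the Gibbs inequality: D_KL(P||Q) ≥ 0 for all distributions P, Q.

D_KL(P||Q) = Σ p(x) log(p(x)/q(x))
Term by term:
  x=0: 1/16 × log_e[(1/16)/(1/7)] = -0.0517
  x=1: 1/16 × log_e[(1/16)/(2/7)] = -0.0950
  x=2: 1/4 × log_e[(1/4)/(1/7)] = 0.1399
  x=3: 5/16 × log_e[(5/16)/(1/7)] = 0.2446
  x=4: 5/16 × log_e[(5/16)/(2/7)] = 0.0280
D_KL(P||Q) = 0.2659 nats

D_KL(P||Q) = 0.2659 ≥ 0 ✓

This non-negativity is a fundamental property: relative entropy cannot be negative because it measures how different Q is from P.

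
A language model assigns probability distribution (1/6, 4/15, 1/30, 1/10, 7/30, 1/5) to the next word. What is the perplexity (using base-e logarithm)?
5.2393

Perplexity is e^H (or exp(H) for natural log).

First, H = -Σ p log p = 1.6562 nats
Perplexity = e^1.6562 = 5.2393

Interpretation: The model's uncertainty is equivalent to choosing uniformly among 5.2 options.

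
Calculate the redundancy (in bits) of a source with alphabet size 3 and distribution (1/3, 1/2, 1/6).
0.1258 bits

Redundancy measures how far a source is from maximum entropy:
R = H_max - H(X)

Maximum entropy for 3 symbols: H_max = log_2(3) = 1.5850 bits
Actual entropy: H(X) = 1.4591 bits
Redundancy: R = 1.5850 - 1.4591 = 0.1258 bits

This redundancy represents potential for compression: the source could be compressed by 0.1258 bits per symbol.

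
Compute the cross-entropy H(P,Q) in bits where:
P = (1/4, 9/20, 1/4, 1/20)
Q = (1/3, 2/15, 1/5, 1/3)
2.3641 bits

Cross-entropy: H(P,Q) = -Σ p(x) log q(x)

Alternatively: H(P,Q) = H(P) + D_KL(P||Q)
H(P) = 1.7345 bits
D_KL(P||Q) = 0.6296 bits

H(P,Q) = 1.7345 + 0.6296 = 2.3641 bits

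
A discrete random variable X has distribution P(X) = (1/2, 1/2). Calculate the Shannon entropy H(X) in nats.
0.6931 nats

Shannon entropy is H(X) = -Σ p(x) log p(x).

For P = (1/2, 1/2):
H = -1/2 × log_e(1/2) -1/2 × log_e(1/2)
H = 0.6931 nats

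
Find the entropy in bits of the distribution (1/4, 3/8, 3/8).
1.5613 bits

Shannon entropy is H(X) = -Σ p(x) log p(x).

For P = (1/4, 3/8, 3/8):
H = -1/4 × log_2(1/4) -3/8 × log_2(3/8) -3/8 × log_2(3/8)
H = 1.5613 bits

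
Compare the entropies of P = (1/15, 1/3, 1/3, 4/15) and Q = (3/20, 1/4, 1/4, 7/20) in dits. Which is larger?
Q

Computing entropies in dits:
H(P) = 0.5496
H(Q) = 0.5842

Distribution Q has higher entropy.

Intuition: The distribution closer to uniform (more spread out) has higher entropy.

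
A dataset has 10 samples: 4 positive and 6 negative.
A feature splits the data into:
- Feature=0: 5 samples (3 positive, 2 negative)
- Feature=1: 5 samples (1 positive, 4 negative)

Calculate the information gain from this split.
0.1245 bits

Information Gain = H(Y) - H(Y|Feature)

Before split:
P(positive) = 4/10 = 0.4000
H(Y) = 0.9710 bits

After split:
Feature=0: H = 0.9710 bits (weight = 5/10)
Feature=1: H = 0.7219 bits (weight = 5/10)
H(Y|Feature) = (5/10)×0.9710 + (5/10)×0.7219 = 0.8464 bits

Information Gain = 0.9710 - 0.8464 = 0.1245 bits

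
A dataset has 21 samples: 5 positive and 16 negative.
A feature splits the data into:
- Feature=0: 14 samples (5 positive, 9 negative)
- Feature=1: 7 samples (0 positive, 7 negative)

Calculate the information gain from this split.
0.1650 bits

Information Gain = H(Y) - H(Y|Feature)

Before split:
P(positive) = 5/21 = 0.2381
H(Y) = 0.7919 bits

After split:
Feature=0: H = 0.9403 bits (weight = 14/21)
Feature=1: H = 0.0000 bits (weight = 7/21)
H(Y|Feature) = (14/21)×0.9403 + (7/21)×0.0000 = 0.6269 bits

Information Gain = 0.7919 - 0.6269 = 0.1650 bits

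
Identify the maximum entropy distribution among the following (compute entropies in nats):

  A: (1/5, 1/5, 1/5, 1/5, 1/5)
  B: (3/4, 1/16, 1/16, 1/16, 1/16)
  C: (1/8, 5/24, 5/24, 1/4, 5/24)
A

For a discrete distribution over n outcomes, entropy is maximized by the uniform distribution.

Computing entropies:
H(A) = 1.6094 nats
H(B) = 0.9089 nats
H(C) = 1.5869 nats

The uniform distribution (where all probabilities equal 1/5) achieves the maximum entropy of log_e(5) = 1.6094 nats.

Distribution A has the highest entropy.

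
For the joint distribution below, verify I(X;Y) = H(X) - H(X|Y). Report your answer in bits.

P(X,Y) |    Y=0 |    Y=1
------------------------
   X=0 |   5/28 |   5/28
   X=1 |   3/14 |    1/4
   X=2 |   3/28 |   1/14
I(X;Y) = 0.0072 bits

Mutual information has multiple equivalent forms:
- I(X;Y) = H(X) - H(X|Y)
- I(X;Y) = H(Y) - H(Y|X)
- I(X;Y) = H(X) + H(Y) - H(X,Y)

Computing all quantities:
H(X) = 1.4883, H(Y) = 1.0000, H(X,Y) = 2.4811
H(X|Y) = 1.4811, H(Y|X) = 0.9928

Verification:
H(X) - H(X|Y) = 1.4883 - 1.4811 = 0.0072
H(Y) - H(Y|X) = 1.0000 - 0.9928 = 0.0072
H(X) + H(Y) - H(X,Y) = 1.4883 + 1.0000 - 2.4811 = 0.0072

All forms give I(X;Y) = 0.0072 bits. ✓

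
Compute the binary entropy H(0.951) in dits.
0.0849 dits

The binary entropy function is:
H(p) = -p log(p) - (1-p) log(1-p)

H(0.951) = -0.951 × log_10(0.951) - 0.049 × log_10(0.049)
H(0.951) = 0.0849 dits

Note: Binary entropy is maximized at p=0.5 (H=1 bit) and minimized at p=0 or p=1 (H=0).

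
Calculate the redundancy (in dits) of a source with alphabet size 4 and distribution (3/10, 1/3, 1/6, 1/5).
0.0167 dits

Redundancy measures how far a source is from maximum entropy:
R = H_max - H(X)

Maximum entropy for 4 symbols: H_max = log_10(4) = 0.6021 dits
Actual entropy: H(X) = 0.5854 dits
Redundancy: R = 0.6021 - 0.5854 = 0.0167 dits

This redundancy represents potential for compression: the source could be compressed by 0.0167 dits per symbol.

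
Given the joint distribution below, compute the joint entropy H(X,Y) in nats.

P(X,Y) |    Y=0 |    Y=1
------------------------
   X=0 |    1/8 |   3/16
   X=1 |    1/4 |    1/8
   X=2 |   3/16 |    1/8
1.7541 nats

Joint entropy is H(X,Y) = -Σ_{x,y} p(x,y) log p(x,y).

Summing over all non-zero entries:
H(X,Y) = -[1/8·log_e(1/8) + 3/16·log_e(3/16) + 1/4·log_e(1/4) + 1/8·log_e(1/8) + 3/16·log_e(3/16) + 1/8·log_e(1/8)]
H(X,Y) = 1.7541 nats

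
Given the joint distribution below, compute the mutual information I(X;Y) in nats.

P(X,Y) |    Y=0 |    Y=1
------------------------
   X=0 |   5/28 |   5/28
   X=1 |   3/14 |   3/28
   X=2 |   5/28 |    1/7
0.0100 nats

Mutual information: I(X;Y) = H(X) + H(Y) - H(X,Y)

Marginals:
P(X) = (5/14, 9/28, 9/28), H(X) = 1.0974 nats
P(Y) = (4/7, 3/7), H(Y) = 0.6829 nats

Joint entropy: H(X,Y) = 1.7703 nats

I(X;Y) = 1.0974 + 0.6829 - 1.7703 = 0.0100 nats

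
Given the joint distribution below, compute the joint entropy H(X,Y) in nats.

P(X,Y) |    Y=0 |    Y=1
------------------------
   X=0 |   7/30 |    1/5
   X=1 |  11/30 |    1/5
1.3512 nats

Joint entropy is H(X,Y) = -Σ_{x,y} p(x,y) log p(x,y).

Summing over all non-zero entries:
H(X,Y) = -[7/30·log_e(7/30) + 1/5·log_e(1/5) + 11/30·log_e(11/30) + 1/5·log_e(1/5)]
H(X,Y) = 1.3512 nats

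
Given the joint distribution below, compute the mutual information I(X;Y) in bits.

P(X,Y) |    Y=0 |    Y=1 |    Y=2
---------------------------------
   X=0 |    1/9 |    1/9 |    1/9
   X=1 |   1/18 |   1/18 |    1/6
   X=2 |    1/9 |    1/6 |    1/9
0.0570 bits

Mutual information: I(X;Y) = H(X) + H(Y) - H(X,Y)

Marginals:
P(X) = (1/3, 5/18, 7/18), H(X) = 1.5715 bits
P(Y) = (5/18, 1/3, 7/18), H(Y) = 1.5715 bits

Joint entropy: H(X,Y) = 3.0860 bits

I(X;Y) = 1.5715 + 1.5715 - 3.0860 = 0.0570 bits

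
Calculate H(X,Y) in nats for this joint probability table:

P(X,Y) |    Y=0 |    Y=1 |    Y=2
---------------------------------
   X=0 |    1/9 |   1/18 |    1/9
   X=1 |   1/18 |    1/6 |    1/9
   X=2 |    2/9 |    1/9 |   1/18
2.0911 nats

Joint entropy is H(X,Y) = -Σ_{x,y} p(x,y) log p(x,y).

Summing over all non-zero entries:
H(X,Y) = -[1/9·log_e(1/9) + 1/18·log_e(1/18) + 1/9·log_e(1/9) + 1/18·log_e(1/18) + 1/6·log_e(1/6) + 1/9·log_e(1/9) + 2/9·log_e(2/9) + 1/9·log_e(1/9) + 1/18·log_e(1/18)]
H(X,Y) = 2.0911 nats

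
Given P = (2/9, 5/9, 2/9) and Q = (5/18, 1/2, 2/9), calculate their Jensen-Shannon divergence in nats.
0.0023 nats

Jensen-Shannon divergence is:
JSD(P||Q) = 0.5 × D_KL(P||M) + 0.5 × D_KL(Q||M)
where M = 0.5 × (P + Q) is the mixture distribution.

M = 0.5 × (2/9, 5/9, 2/9) + 0.5 × (5/18, 1/2, 2/9) = (1/4, 19/36, 2/9)

D_KL(P||M) = 0.0023 nats
D_KL(Q||M) = 0.0022 nats

JSD(P||Q) = 0.5 × 0.0023 + 0.5 × 0.0022 = 0.0023 nats

Unlike KL divergence, JSD is symmetric and bounded: 0 ≤ JSD ≤ log(2).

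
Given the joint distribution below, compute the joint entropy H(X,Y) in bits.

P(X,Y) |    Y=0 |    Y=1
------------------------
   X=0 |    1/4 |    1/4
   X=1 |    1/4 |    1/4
2.0000 bits

Joint entropy is H(X,Y) = -Σ_{x,y} p(x,y) log p(x,y).

Summing over all non-zero entries:
H(X,Y) = -[1/4·log_2(1/4) + 1/4·log_2(1/4) + 1/4·log_2(1/4) + 1/4·log_2(1/4)]
H(X,Y) = 2.0000 bits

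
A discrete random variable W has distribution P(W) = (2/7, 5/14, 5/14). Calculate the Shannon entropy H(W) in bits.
1.5774 bits

Shannon entropy is H(X) = -Σ p(x) log p(x).

For P = (2/7, 5/14, 5/14):
H = -2/7 × log_2(2/7) -5/14 × log_2(5/14) -5/14 × log_2(5/14)
H = 1.5774 bits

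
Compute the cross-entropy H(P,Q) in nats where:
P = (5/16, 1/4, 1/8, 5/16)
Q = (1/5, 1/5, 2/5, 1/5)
1.5228 nats

Cross-entropy: H(P,Q) = -Σ p(x) log q(x)

Alternatively: H(P,Q) = H(P) + D_KL(P||Q)
H(P) = 1.3335 nats
D_KL(P||Q) = 0.1893 nats

H(P,Q) = 1.3335 + 0.1893 = 1.5228 nats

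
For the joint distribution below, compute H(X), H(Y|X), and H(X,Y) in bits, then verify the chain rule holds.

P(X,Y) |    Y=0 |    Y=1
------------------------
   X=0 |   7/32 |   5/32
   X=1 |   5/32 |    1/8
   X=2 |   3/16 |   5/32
H(X,Y) = 2.5628, H(X) = 1.5749, H(Y|X) = 0.9879 (all in bits)

Chain rule: H(X,Y) = H(X) + H(Y|X)

Left side — joint entropy directly:
H(X,Y) = -Σ p(x,y) log p(x,y) = 2.5628 bits

Right side — compute H(Y|X) from the conditional distributions:
P(X) = (3/8, 9/32, 11/32), so H(X) = 1.5749 bits
H(Y|X) = Σ_x P(X=x) · H(Y|X=x):
  P(Y|X=0) = (7/12, 5/12), H(Y|X=0) = 0.9799, weight P(X=0) = 3/8
  P(Y|X=1) = (5/9, 4/9), H(Y|X=1) = 0.9911, weight P(X=1) = 9/32
  P(Y|X=2) = (6/11, 5/11), H(Y|X=2) = 0.9940, weight P(X=2) = 11/32
H(Y|X) = 0.9879 bits

H(X) + H(Y|X) = 1.5749 + 0.9879 = 2.5628 bits

Both sides equal 2.5628 bits. ✓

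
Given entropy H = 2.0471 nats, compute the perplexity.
7.7454

Perplexity is e^H (or exp(H) for natural log).

H = 2.0471 nats
Perplexity = e^2.0471 = 7.7454

Interpretation: The model's uncertainty is equivalent to choosing uniformly among 7.7 options.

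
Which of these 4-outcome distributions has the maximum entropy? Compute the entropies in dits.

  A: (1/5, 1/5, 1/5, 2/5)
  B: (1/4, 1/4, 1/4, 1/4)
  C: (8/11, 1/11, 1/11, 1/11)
B

For a discrete distribution over n outcomes, entropy is maximized by the uniform distribution.

Computing entropies:
H(A) = 0.5786 dits
H(B) = 0.6021 dits
H(C) = 0.3846 dits

The uniform distribution (where all probabilities equal 1/4) achieves the maximum entropy of log_10(4) = 0.6021 dits.

Distribution B has the highest entropy.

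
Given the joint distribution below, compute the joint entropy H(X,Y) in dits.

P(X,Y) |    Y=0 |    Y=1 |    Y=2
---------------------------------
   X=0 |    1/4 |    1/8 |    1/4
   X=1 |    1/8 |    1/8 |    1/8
0.7526 dits

Joint entropy is H(X,Y) = -Σ_{x,y} p(x,y) log p(x,y).

Summing over all non-zero entries:
H(X,Y) = -[1/4·log_10(1/4) + 1/8·log_10(1/8) + 1/4·log_10(1/4) + 1/8·log_10(1/8) + 1/8·log_10(1/8) + 1/8·log_10(1/8)]
H(X,Y) = 0.7526 dits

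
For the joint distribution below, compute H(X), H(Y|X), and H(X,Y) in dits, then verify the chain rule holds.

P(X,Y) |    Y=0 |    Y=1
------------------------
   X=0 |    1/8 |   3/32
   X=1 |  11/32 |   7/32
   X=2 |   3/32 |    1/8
H(X,Y) = 0.7223, H(X) = 0.4293, H(Y|X) = 0.2930 (all in dits)

Chain rule: H(X,Y) = H(X) + H(Y|X)

Left side — joint entropy directly:
H(X,Y) = -Σ p(x,y) log p(x,y) = 0.7223 dits

Right side — compute H(Y|X) from the conditional distributions:
P(X) = (7/32, 9/16, 7/32), so H(X) = 0.4293 dits
H(Y|X) = Σ_x P(X=x) · H(Y|X=x):
  P(Y|X=0) = (4/7, 3/7), H(Y|X=0) = 0.2966, weight P(X=0) = 7/32
  P(Y|X=1) = (11/18, 7/18), H(Y|X=1) = 0.2902, weight P(X=1) = 9/16
  P(Y|X=2) = (3/7, 4/7), H(Y|X=2) = 0.2966, weight P(X=2) = 7/32
H(Y|X) = 0.2930 dits

H(X) + H(Y|X) = 0.4293 + 0.2930 = 0.7223 dits

Both sides equal 0.7223 dits. ✓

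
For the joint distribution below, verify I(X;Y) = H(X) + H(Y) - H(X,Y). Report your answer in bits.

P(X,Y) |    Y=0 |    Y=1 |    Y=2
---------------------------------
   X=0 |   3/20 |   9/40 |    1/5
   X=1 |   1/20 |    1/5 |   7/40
I(X;Y) = 0.0237 bits

Mutual information has multiple equivalent forms:
- I(X;Y) = H(X) - H(X|Y)
- I(X;Y) = H(Y) - H(Y|X)
- I(X;Y) = H(X) + H(Y) - H(X,Y)

Computing all quantities:
H(X) = 0.9837, H(Y) = 1.5197, H(X,Y) = 2.4797
H(X|Y) = 0.9600, H(Y|X) = 1.4960

Verification:
H(X) - H(X|Y) = 0.9837 - 0.9600 = 0.0237
H(Y) - H(Y|X) = 1.5197 - 1.4960 = 0.0237
H(X) + H(Y) - H(X,Y) = 0.9837 + 1.5197 - 2.4797 = 0.0237

All forms give I(X;Y) = 0.0237 bits. ✓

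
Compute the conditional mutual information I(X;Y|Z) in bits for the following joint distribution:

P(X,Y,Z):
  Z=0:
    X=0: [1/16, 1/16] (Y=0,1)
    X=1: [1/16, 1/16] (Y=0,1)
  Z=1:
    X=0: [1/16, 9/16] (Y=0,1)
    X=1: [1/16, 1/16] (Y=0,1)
0.0694 bits

Conditional mutual information: I(X;Y|Z) = H(X|Z) + H(Y|Z) - H(X,Y|Z)

H(Z) = 0.8113
H(X,Z) = 1.5488 → H(X|Z) = 0.7375
H(Y,Z) = 1.5488 → H(Y|Z) = 0.7375
H(X,Y,Z) = 2.2169 → H(X,Y|Z) = 1.4056

I(X;Y|Z) = 0.7375 + 0.7375 - 1.4056 = 0.0694 bits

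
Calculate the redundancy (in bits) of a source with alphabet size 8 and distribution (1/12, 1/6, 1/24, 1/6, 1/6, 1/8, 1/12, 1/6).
0.1132 bits

Redundancy measures how far a source is from maximum entropy:
R = H_max - H(X)

Maximum entropy for 8 symbols: H_max = log_2(8) = 3.0000 bits
Actual entropy: H(X) = 2.8868 bits
Redundancy: R = 3.0000 - 2.8868 = 0.1132 bits

This redundancy represents potential for compression: the source could be compressed by 0.1132 bits per symbol.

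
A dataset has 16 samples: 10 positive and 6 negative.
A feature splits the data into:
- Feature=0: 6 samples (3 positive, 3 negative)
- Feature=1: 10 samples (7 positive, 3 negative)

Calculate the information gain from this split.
0.0286 bits

Information Gain = H(Y) - H(Y|Feature)

Before split:
P(positive) = 10/16 = 0.6250
H(Y) = 0.9544 bits

After split:
Feature=0: H = 1.0000 bits (weight = 6/16)
Feature=1: H = 0.8813 bits (weight = 10/16)
H(Y|Feature) = (6/16)×1.0000 + (10/16)×0.8813 = 0.9258 bits

Information Gain = 0.9544 - 0.9258 = 0.0286 bits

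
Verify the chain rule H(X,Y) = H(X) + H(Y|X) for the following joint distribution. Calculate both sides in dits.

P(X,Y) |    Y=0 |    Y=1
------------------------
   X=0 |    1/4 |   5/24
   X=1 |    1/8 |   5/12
H(X,Y) = 0.5637, H(X) = 0.2995, H(Y|X) = 0.2642 (all in dits)

Chain rule: H(X,Y) = H(X) + H(Y|X)

Left side — joint entropy directly:
H(X,Y) = -Σ p(x,y) log p(x,y) = 0.5637 dits

Right side — compute H(Y|X) from the conditional distributions:
P(X) = (11/24, 13/24), so H(X) = 0.2995 dits
H(Y|X) = Σ_x P(X=x) · H(Y|X=x):
  P(Y|X=0) = (6/11, 5/11), H(Y|X=0) = 0.2992, weight P(X=0) = 11/24
  P(Y|X=1) = (3/13, 10/13), H(Y|X=1) = 0.2346, weight P(X=1) = 13/24
H(Y|X) = 0.2642 dits

H(X) + H(Y|X) = 0.2995 + 0.2642 = 0.5637 dits

Both sides equal 0.5637 dits. ✓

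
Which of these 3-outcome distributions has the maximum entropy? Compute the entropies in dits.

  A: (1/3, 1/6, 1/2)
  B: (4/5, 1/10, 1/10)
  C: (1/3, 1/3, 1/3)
C

For a discrete distribution over n outcomes, entropy is maximized by the uniform distribution.

Computing entropies:
H(A) = 0.4392 dits
H(B) = 0.2775 dits
H(C) = 0.4771 dits

The uniform distribution (where all probabilities equal 1/3) achieves the maximum entropy of log_10(3) = 0.4771 dits.

Distribution C has the highest entropy.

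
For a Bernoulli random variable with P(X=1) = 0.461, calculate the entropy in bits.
0.9956 bits

The binary entropy function is:
H(p) = -p log(p) - (1-p) log(1-p)

H(0.461) = -0.461 × log_2(0.461) - 0.539 × log_2(0.539)
H(0.461) = 0.9956 bits

Note: Binary entropy is maximized at p=0.5 (H=1 bit) and minimized at p=0 or p=1 (H=0).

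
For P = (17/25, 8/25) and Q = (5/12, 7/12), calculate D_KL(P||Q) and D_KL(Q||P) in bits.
D_KL(P||Q) = 0.2033, D_KL(Q||P) = 0.2109

KL divergence is not symmetric: D_KL(P||Q) ≠ D_KL(Q||P) in general.

D_KL(P||Q) = 0.2033 bits
D_KL(Q||P) = 0.2109 bits

No, they are not equal!

This asymmetry is why KL divergence is not a true distance metric.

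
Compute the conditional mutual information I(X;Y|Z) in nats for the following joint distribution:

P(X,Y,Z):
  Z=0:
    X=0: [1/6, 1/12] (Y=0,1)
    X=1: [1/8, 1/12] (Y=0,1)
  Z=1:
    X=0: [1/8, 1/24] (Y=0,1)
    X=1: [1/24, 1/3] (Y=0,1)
0.1109 nats

Conditional mutual information: I(X;Y|Z) = H(X|Z) + H(Y|Z) - H(X,Y|Z)

H(Z) = 0.6897
H(X,Z) = 1.3398 → H(X|Z) = 0.6501
H(Y,Z) = 1.3244 → H(Y|Z) = 0.6348
H(X,Y,Z) = 1.8637 → H(X,Y|Z) = 1.1740

I(X;Y|Z) = 0.6501 + 0.6348 - 1.1740 = 0.1109 nats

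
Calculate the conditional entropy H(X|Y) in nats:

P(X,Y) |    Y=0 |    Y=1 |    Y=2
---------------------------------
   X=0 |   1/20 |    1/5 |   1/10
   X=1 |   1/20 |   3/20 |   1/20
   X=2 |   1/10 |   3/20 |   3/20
1.0558 nats

Using the chain rule: H(X|Y) = H(X,Y) - H(Y)

First, compute H(X,Y) = 2.0855 nats

Marginal P(Y) = (1/5, 1/2, 3/10)
H(Y) = 1.0297 nats

H(X|Y) = H(X,Y) - H(Y) = 2.0855 - 1.0297 = 1.0558 nats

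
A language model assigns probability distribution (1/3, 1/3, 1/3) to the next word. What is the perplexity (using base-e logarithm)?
3.0000

Perplexity is e^H (or exp(H) for natural log).

First, H = -Σ p log p = 1.0986 nats
Perplexity = e^1.0986 = 3.0000

Interpretation: The model's uncertainty is equivalent to choosing uniformly among 3.0 options.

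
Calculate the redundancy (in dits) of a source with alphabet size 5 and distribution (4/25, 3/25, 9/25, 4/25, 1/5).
0.0343 dits

Redundancy measures how far a source is from maximum entropy:
R = H_max - H(X)

Maximum entropy for 5 symbols: H_max = log_10(5) = 0.6990 dits
Actual entropy: H(X) = 0.6647 dits
Redundancy: R = 0.6990 - 0.6647 = 0.0343 dits

This redundancy represents potential for compression: the source could be compressed by 0.0343 dits per symbol.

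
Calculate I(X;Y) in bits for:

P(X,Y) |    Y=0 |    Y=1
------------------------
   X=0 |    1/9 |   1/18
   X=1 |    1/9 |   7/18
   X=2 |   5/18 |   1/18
0.2482 bits

Mutual information: I(X;Y) = H(X) + H(Y) - H(X,Y)

Marginals:
P(X) = (1/6, 1/2, 1/3), H(X) = 1.4591 bits
P(Y) = (1/2, 1/2), H(Y) = 1.0000 bits

Joint entropy: H(X,Y) = 2.2110 bits

I(X;Y) = 1.4591 + 1.0000 - 2.2110 = 0.2482 bits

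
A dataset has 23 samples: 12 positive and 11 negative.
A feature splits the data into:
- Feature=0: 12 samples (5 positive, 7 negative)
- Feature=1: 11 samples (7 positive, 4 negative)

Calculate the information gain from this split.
0.0351 bits

Information Gain = H(Y) - H(Y|Feature)

Before split:
P(positive) = 12/23 = 0.5217
H(Y) = 0.9986 bits

After split:
Feature=0: H = 0.9799 bits (weight = 12/23)
Feature=1: H = 0.9457 bits (weight = 11/23)
H(Y|Feature) = (12/23)×0.9799 + (11/23)×0.9457 = 0.9635 bits

Information Gain = 0.9986 - 0.9635 = 0.0351 bits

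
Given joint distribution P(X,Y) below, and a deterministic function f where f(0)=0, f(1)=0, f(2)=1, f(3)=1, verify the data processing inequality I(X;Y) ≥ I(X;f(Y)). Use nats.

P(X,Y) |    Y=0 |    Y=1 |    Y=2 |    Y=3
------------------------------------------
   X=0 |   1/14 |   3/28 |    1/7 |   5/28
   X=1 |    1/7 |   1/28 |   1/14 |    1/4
I(X;Y) = 0.0489, I(X;f(Y)) = 0.0000, inequality holds: 0.0489 ≥ 0.0000

Data Processing Inequality: For any Markov chain X → Y → Z, we have I(X;Y) ≥ I(X;Z).

Here Z = f(Y) is a deterministic function of Y, forming X → Y → Z.

Original I(X;Y) = 0.0489 nats

After applying f:
P(X,Z) where Z=f(Y):
- P(X,Z=0) = P(X,Y=0) + P(X,Y=1)
- P(X,Z=1) = P(X,Y=2) + P(X,Y=3)

I(X;Z) = I(X;f(Y)) = 0.0000 nats

Verification: 0.0489 ≥ 0.0000 ✓

Information cannot be created by processing; the function f can only lose information about X.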